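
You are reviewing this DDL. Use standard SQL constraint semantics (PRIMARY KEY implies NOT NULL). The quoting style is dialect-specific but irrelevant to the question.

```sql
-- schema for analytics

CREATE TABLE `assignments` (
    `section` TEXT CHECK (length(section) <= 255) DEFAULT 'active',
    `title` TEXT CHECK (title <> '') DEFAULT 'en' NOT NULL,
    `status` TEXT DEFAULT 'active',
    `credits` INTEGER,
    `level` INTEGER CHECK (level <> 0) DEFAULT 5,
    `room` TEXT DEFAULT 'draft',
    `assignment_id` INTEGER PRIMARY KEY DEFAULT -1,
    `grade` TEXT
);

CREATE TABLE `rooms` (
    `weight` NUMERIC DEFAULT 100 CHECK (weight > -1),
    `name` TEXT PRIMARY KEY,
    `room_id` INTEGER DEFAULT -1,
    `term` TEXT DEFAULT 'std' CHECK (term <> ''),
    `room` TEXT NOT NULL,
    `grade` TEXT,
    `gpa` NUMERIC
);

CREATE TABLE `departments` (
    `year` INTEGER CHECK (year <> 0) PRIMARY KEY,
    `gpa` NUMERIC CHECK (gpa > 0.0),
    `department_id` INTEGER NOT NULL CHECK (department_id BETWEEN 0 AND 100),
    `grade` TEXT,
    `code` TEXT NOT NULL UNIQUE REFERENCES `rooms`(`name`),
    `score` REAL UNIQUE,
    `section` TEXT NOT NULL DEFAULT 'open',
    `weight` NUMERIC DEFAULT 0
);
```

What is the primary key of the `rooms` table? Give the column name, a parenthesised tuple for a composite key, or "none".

name is declared PRIMARY KEY inline on the column.

name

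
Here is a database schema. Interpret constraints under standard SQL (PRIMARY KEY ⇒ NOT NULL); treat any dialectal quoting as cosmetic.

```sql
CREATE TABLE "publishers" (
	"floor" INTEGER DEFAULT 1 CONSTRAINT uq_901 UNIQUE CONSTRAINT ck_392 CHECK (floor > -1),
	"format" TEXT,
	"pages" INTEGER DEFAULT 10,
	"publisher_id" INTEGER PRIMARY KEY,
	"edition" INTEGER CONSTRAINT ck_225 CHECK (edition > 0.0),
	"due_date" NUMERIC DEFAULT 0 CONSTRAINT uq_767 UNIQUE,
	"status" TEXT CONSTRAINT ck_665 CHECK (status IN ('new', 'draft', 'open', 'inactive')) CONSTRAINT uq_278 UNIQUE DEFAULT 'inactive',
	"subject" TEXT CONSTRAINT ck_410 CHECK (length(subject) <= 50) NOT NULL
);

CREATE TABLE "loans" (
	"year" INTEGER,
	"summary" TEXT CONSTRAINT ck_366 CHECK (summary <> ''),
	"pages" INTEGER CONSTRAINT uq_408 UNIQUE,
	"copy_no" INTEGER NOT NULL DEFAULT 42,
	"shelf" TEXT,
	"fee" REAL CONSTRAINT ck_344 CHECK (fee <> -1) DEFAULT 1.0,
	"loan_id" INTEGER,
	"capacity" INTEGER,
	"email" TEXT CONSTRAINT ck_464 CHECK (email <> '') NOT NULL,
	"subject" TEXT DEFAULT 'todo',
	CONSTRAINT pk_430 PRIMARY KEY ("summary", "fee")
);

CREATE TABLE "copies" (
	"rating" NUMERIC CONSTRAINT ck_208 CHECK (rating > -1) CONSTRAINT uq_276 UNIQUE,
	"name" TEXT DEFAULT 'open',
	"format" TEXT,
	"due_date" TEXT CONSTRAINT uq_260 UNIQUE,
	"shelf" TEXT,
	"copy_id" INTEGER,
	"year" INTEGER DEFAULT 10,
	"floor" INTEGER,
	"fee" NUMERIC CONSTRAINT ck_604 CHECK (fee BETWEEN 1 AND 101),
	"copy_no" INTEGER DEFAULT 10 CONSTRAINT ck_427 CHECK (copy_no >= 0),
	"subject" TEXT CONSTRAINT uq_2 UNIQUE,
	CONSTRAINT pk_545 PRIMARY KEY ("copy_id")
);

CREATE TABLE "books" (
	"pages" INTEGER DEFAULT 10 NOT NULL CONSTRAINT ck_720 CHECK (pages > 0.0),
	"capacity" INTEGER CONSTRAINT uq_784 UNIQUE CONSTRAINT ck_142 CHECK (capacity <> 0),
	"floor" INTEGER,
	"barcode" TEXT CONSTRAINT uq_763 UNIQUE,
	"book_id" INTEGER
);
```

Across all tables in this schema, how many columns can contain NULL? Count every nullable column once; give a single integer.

26

publishers: 6 nullable (floor, format, pages, edition, due_date, status — PK (publisher_id) and explicit NOT NULL columns excluded).
loans: 6 nullable (year, pages, shelf, loan_id, capacity, subject — PK (summary, fee) and explicit NOT NULL columns excluded).
copies: 10 nullable (rating, name, format, due_date, shelf, year, floor, fee, copy_no, subject — PK (copy_id) and explicit NOT NULL columns excluded).
books: 4 nullable (capacity, floor, barcode, book_id — PK none and explicit NOT NULL columns excluded).
Total: 6 + 6 + 10 + 4 = 26.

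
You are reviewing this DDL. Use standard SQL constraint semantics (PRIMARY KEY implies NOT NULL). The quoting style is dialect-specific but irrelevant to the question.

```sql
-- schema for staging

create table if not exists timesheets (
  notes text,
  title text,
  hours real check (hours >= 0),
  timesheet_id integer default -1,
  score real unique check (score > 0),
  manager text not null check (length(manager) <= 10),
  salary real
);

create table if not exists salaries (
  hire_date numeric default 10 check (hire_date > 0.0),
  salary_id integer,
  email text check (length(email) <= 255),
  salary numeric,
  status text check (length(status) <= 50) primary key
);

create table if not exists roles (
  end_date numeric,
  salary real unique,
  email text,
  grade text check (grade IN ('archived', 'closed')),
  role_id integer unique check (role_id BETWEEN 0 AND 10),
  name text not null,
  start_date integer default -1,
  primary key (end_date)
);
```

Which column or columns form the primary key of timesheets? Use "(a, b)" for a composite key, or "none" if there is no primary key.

none

No column is declared PRIMARY KEY inline, and there is no table-level PRIMARY KEY clause in timesheets.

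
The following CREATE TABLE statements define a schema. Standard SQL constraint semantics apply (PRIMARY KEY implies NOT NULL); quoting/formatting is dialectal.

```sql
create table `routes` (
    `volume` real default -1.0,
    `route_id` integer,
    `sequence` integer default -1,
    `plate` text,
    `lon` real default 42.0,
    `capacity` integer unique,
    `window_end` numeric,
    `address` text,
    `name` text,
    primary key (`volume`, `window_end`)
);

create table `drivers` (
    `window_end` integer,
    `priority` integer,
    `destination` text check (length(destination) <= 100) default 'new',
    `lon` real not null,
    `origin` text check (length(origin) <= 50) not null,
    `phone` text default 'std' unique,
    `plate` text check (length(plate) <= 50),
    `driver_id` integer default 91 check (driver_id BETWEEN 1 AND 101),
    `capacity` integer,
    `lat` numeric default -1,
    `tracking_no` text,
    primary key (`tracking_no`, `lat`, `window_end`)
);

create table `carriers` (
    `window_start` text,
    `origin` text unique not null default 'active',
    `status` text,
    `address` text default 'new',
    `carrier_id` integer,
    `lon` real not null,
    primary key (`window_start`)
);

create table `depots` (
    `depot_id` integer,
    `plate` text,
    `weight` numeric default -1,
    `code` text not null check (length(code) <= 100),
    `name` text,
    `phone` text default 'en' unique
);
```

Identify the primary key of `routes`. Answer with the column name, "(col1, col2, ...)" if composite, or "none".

(volume, window_end)

A table-level PRIMARY KEY clause names 2 columns: volume, window_end.
This is a composite key — the combination is unique, not each column individually.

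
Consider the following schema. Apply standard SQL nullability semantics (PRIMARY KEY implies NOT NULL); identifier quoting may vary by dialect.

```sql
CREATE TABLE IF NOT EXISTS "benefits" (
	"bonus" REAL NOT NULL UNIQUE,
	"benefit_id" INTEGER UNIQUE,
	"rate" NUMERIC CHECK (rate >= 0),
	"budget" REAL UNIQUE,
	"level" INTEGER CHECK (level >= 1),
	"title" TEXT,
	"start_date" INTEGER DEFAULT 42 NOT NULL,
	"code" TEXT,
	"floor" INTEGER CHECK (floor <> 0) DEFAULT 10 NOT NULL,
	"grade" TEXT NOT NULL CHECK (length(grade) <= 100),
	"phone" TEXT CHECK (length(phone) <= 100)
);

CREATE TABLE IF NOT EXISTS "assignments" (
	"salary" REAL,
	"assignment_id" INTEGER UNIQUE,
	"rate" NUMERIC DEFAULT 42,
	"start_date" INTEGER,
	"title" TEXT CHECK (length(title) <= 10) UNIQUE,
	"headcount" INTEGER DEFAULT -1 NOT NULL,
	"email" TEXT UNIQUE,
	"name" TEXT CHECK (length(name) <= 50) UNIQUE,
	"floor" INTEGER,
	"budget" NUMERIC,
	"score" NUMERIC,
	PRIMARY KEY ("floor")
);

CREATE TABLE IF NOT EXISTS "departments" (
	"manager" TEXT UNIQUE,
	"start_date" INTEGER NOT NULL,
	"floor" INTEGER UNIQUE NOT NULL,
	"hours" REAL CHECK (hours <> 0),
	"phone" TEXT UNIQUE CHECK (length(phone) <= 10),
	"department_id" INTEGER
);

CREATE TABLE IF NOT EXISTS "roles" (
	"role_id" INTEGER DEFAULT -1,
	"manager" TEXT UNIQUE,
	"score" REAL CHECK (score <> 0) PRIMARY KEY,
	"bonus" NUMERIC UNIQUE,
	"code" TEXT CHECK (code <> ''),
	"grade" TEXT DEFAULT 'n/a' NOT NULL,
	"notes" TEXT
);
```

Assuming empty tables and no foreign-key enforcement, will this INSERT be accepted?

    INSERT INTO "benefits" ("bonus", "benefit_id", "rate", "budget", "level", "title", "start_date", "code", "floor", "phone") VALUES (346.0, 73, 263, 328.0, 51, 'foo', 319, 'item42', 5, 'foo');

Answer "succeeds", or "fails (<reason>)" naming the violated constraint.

grade is omitted from the column list and has no DEFAULT, so it would receive NULL.
But grade is declared NOT NULL.

fails (NOT NULL on grade)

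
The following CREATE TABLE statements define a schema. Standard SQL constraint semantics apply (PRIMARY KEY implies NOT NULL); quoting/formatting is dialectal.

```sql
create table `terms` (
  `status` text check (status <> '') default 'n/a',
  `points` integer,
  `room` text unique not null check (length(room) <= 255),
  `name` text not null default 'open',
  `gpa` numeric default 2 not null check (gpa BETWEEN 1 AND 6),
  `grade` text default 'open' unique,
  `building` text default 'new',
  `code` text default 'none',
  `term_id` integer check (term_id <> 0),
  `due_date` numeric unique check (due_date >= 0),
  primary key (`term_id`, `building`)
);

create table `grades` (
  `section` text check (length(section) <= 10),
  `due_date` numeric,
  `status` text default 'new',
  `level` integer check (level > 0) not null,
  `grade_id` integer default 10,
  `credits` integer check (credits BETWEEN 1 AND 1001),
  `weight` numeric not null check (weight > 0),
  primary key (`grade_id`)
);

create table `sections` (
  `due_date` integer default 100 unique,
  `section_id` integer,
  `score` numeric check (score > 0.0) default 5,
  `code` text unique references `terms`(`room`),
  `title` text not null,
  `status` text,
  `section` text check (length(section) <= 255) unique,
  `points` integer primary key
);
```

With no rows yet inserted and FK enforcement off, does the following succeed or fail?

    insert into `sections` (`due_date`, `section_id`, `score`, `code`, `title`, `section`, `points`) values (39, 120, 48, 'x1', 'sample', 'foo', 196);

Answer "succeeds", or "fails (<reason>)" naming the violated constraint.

NOT NULL columns: points is supplied; title is supplied.
CHECK constraints: 48 satisfies (score > 0.0); 'foo' satisfies (length(section) <= 255).
No constraint is violated.

succeeds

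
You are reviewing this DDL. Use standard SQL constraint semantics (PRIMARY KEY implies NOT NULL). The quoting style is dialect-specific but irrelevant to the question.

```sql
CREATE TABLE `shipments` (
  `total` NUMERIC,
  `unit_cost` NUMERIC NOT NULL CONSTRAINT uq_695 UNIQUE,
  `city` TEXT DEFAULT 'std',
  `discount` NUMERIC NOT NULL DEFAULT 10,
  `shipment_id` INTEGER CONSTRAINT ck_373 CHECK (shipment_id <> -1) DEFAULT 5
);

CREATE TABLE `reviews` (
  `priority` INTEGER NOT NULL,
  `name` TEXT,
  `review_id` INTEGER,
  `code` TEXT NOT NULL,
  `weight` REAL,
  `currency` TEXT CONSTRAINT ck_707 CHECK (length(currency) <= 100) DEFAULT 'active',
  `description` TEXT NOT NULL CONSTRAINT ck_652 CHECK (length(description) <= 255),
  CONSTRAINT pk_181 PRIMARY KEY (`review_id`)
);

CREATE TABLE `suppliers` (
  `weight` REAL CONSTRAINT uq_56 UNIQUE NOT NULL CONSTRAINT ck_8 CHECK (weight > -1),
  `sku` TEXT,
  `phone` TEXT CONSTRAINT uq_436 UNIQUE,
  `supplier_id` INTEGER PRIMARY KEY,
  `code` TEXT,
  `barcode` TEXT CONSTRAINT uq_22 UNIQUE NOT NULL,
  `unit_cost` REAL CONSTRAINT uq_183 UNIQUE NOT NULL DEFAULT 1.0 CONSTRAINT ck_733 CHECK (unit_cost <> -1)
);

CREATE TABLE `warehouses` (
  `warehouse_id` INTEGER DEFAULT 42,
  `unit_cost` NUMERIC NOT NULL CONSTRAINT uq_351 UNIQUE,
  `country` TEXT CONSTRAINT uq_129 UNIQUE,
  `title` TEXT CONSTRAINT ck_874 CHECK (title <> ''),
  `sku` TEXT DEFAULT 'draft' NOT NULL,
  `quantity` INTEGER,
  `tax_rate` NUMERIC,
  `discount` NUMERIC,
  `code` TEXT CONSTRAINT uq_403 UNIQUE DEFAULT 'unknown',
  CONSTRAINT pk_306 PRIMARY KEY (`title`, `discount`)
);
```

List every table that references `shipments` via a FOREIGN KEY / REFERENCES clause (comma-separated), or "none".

none

No REFERENCES clause anywhere in the schema names shipments.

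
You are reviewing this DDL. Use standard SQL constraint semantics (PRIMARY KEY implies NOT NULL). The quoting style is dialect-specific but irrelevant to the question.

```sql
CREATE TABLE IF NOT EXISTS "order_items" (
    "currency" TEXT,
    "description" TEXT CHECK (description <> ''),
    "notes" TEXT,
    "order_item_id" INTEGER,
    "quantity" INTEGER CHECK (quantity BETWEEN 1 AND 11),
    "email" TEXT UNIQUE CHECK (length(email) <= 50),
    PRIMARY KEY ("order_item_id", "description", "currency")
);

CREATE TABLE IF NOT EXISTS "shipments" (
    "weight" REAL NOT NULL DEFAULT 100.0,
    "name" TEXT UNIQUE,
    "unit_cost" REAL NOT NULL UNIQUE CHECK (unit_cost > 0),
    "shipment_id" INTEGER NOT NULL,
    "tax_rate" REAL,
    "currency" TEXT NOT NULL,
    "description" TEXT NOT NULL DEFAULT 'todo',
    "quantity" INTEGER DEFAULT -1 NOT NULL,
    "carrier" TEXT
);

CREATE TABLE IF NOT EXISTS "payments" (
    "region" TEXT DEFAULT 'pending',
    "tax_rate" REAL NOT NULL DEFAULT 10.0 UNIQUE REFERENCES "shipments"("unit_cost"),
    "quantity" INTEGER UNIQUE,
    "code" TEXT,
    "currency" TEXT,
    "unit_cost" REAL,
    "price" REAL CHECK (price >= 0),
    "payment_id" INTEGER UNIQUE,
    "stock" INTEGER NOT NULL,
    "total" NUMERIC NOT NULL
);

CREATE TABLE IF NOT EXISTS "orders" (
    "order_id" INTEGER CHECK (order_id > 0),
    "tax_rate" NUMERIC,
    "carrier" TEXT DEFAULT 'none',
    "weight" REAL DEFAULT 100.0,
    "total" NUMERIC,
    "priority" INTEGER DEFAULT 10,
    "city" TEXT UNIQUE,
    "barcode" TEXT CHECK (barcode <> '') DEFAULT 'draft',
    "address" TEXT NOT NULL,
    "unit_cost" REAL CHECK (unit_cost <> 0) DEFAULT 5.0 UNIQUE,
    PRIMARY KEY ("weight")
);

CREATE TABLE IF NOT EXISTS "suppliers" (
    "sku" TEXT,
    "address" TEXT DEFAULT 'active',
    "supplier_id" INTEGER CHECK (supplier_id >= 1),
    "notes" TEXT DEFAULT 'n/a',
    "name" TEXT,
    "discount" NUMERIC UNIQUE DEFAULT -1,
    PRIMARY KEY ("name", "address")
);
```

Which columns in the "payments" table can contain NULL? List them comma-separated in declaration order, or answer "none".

region, quantity, code, currency, unit_cost, price, payment_id

- region: DEFAULT only fills an omitted column; an explicit NULL is still allowed → nullable.
- tax_rate: declared NOT NULL → not nullable.
- quantity: UNIQUE does not imply NOT NULL → nullable.
- code: no NOT NULL constraint applies → nullable.
- currency: no NOT NULL constraint applies → nullable.
- unit_cost: no NOT NULL constraint applies → nullable.
- price: CHECK does not forbid NULL (a CHECK constraint passes when its expression is NULL) → nullable.
- payment_id: UNIQUE does not imply NOT NULL → nullable.
- stock: declared NOT NULL → not nullable.
- total: declared NOT NULL → not nullable.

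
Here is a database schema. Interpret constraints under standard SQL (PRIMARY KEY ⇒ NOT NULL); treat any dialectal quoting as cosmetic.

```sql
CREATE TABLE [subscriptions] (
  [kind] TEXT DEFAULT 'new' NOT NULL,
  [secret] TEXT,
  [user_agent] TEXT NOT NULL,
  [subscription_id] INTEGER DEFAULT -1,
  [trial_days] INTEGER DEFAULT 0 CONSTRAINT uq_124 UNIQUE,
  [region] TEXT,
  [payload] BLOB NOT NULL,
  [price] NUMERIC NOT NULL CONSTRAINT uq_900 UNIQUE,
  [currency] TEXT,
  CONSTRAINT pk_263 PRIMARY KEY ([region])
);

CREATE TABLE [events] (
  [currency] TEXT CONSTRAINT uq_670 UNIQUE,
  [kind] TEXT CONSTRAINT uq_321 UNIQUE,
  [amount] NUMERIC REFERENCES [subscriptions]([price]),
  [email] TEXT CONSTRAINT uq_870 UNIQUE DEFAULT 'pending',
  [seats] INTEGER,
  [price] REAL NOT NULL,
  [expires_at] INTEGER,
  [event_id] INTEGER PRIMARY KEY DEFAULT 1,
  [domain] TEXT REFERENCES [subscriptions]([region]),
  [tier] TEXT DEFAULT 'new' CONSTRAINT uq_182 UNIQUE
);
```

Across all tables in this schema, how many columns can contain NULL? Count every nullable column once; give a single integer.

subscriptions: 4 nullable (secret, subscription_id, trial_days, currency — PK (region) and explicit NOT NULL columns excluded).
events: 8 nullable (currency, kind, amount, email, seats, expires_at, domain, tier — PK (event_id) and explicit NOT NULL columns excluded).
Total: 4 + 8 = 12.

12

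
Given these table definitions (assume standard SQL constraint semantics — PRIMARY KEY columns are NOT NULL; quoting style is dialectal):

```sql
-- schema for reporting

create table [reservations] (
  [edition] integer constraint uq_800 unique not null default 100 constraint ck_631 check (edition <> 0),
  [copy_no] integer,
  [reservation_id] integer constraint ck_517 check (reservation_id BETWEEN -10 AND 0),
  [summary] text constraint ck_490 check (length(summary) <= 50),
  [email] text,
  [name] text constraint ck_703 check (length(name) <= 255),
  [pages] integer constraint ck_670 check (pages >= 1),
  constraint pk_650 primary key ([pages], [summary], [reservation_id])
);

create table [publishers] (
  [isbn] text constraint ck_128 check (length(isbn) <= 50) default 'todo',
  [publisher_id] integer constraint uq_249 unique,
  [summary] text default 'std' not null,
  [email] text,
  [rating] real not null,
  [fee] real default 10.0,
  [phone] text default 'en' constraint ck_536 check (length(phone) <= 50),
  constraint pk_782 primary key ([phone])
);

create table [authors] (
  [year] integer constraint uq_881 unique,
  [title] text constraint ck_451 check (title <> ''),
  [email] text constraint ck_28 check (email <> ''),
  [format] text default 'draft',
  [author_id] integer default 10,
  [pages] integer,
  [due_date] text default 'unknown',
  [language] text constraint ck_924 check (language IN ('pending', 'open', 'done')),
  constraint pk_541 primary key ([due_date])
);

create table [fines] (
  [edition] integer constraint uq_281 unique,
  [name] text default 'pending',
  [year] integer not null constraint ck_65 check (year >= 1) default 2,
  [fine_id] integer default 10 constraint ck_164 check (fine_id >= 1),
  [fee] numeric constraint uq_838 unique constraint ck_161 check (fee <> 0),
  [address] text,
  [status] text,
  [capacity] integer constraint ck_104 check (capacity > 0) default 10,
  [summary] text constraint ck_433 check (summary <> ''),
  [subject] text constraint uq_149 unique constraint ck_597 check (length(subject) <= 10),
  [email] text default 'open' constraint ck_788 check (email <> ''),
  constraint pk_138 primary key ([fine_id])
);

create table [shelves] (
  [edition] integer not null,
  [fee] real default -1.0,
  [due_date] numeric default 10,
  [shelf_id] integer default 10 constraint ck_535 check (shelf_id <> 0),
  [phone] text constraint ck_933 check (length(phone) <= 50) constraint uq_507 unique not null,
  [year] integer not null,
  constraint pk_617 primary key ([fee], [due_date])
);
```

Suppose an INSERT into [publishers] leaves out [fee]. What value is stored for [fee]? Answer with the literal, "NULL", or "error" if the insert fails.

fee has an explicit DEFAULT 10.0.
When the column is omitted from an INSERT, that default is used.

10.0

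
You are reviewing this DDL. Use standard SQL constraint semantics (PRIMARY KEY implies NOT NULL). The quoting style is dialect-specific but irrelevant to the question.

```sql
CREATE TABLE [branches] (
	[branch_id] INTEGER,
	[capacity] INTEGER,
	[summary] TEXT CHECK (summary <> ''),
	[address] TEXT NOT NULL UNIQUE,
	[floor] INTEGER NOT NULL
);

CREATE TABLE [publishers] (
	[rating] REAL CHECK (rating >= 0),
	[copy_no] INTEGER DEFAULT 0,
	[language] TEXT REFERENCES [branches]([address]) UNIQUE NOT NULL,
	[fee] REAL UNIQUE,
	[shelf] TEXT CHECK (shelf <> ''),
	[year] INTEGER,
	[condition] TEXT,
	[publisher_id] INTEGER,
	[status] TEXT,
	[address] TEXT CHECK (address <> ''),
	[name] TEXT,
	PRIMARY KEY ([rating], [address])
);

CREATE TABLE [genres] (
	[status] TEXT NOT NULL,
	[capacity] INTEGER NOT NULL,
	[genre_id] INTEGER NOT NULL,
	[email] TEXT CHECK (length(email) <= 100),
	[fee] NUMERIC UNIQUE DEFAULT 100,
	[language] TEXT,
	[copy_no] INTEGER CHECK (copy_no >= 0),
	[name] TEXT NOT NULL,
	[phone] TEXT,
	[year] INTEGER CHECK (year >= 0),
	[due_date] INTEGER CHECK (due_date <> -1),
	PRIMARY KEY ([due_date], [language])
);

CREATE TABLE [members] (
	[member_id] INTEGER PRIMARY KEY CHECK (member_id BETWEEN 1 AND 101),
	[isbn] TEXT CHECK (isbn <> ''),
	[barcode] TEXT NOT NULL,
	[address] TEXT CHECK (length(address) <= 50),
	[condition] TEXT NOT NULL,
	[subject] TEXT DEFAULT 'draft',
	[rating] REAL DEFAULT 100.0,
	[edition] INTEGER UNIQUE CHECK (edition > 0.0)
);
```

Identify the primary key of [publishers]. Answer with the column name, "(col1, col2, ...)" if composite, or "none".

(rating, address)

A table-level PRIMARY KEY clause names 2 columns: rating, address.
This is a composite key — the combination is unique, not each column individually.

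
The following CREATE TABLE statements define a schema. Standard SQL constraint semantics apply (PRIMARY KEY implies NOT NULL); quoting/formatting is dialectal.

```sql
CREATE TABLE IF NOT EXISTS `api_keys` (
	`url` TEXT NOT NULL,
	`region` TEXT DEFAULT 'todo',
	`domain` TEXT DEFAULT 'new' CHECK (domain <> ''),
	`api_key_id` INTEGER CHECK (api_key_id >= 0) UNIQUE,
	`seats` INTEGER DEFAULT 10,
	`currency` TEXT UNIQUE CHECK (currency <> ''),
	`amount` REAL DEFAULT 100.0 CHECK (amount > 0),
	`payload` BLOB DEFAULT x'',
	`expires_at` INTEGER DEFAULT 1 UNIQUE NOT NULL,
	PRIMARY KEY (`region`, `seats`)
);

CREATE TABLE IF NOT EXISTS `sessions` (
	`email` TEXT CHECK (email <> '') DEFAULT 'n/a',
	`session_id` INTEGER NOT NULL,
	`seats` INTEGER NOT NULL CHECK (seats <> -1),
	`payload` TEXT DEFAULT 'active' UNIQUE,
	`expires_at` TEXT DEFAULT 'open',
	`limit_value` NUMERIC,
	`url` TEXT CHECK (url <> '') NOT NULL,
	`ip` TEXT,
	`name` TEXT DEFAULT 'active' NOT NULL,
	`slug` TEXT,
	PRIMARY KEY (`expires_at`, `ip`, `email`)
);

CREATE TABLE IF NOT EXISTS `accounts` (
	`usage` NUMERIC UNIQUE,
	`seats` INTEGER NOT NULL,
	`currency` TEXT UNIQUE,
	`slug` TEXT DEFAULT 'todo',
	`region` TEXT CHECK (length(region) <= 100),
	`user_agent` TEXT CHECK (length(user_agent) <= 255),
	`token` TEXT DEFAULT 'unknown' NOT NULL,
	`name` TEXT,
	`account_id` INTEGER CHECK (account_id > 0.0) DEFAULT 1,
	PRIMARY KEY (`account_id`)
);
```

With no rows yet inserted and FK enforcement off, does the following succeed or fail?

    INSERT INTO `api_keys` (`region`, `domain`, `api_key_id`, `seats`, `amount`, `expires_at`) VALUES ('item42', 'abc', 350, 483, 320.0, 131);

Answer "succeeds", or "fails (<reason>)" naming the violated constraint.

url is omitted from the column list and has no DEFAULT, so it would receive NULL.
But url is declared NOT NULL.

fails (NOT NULL on url)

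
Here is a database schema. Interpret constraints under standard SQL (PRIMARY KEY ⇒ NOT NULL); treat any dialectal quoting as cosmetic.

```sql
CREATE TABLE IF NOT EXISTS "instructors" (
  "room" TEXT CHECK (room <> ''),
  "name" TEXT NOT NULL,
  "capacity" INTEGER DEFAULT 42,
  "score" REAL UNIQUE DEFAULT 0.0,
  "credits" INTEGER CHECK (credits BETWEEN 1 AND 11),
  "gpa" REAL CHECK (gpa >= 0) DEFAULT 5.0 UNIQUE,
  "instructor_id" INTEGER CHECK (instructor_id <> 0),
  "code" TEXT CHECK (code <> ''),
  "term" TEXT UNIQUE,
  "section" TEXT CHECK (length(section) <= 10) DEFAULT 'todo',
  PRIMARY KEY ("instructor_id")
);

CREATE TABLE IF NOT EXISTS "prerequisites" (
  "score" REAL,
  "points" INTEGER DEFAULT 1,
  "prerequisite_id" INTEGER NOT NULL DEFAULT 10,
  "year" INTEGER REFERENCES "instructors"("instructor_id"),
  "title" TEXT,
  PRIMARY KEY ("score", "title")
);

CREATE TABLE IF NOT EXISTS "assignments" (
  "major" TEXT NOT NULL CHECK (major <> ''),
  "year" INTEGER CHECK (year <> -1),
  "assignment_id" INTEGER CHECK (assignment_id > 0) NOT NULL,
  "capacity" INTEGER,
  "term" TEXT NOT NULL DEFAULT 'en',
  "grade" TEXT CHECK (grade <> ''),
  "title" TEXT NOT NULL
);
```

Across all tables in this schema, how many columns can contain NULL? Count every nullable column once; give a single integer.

instructors: 8 nullable (room, capacity, score, credits, gpa, code, term, section — PK (instructor_id) and explicit NOT NULL columns excluded).
prerequisites: 2 nullable (points, year — PK (score, title) and explicit NOT NULL columns excluded).
assignments: 3 nullable (year, capacity, grade — PK none and explicit NOT NULL columns excluded).
Total: 8 + 2 + 3 = 13.

13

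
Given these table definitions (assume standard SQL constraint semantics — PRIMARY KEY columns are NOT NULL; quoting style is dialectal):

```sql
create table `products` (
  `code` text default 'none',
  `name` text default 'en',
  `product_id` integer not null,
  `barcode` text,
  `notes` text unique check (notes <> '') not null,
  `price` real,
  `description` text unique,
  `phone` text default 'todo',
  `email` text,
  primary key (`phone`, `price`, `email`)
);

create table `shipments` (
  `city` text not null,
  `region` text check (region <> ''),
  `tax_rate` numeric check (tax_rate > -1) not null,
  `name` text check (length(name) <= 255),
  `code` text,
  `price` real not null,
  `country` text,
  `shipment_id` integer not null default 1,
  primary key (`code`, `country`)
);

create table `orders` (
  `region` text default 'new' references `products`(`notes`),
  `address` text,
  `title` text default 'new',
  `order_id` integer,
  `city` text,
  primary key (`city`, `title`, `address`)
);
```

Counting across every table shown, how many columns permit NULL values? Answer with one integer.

products: 4 nullable (code, name, barcode, description — PK (phone, price, email) and explicit NOT NULL columns excluded).
shipments: 2 nullable (region, name — PK (code, country) and explicit NOT NULL columns excluded).
orders: 2 nullable (region, order_id — PK (city, title, address) and explicit NOT NULL columns excluded).
Total: 4 + 2 + 2 = 8.

8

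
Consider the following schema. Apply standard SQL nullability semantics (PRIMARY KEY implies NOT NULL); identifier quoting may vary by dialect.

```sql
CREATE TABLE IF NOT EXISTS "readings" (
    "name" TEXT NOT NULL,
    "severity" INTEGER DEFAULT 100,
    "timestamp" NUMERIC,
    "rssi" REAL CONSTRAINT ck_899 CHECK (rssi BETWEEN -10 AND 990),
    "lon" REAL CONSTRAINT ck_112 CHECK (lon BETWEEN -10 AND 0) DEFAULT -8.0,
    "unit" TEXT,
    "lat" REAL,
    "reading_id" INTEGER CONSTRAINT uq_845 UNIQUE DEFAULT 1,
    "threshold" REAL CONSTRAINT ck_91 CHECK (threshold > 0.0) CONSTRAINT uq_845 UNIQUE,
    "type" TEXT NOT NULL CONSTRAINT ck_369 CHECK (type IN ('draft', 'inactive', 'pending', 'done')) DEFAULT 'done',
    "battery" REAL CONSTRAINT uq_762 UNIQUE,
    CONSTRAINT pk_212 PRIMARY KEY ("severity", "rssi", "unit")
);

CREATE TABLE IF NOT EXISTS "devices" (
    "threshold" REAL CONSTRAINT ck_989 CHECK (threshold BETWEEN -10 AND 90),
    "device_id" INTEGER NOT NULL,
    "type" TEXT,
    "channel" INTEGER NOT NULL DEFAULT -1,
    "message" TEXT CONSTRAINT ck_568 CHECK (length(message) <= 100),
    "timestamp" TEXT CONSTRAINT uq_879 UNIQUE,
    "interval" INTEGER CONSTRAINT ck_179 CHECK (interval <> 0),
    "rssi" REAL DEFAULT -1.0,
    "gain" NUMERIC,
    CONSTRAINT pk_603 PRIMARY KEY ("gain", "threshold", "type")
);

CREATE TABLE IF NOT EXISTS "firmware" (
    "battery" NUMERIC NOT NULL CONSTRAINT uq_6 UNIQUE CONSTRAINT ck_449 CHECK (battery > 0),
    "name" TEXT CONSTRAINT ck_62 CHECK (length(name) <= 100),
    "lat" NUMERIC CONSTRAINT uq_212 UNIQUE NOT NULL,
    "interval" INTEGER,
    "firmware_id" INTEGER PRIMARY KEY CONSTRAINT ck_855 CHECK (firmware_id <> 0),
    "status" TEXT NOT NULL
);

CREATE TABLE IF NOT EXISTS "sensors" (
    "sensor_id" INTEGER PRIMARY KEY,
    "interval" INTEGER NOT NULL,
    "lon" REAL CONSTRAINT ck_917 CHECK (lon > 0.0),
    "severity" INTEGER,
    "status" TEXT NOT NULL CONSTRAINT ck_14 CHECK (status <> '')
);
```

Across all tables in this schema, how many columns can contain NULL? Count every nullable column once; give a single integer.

readings: 6 nullable (timestamp, lon, lat, reading_id, threshold, battery — PK (severity, rssi, unit) and explicit NOT NULL columns excluded).
devices: 4 nullable (message, timestamp, interval, rssi — PK (gain, threshold, type) and explicit NOT NULL columns excluded).
firmware: 2 nullable (name, interval — PK (firmware_id) and explicit NOT NULL columns excluded).
sensors: 2 nullable (lon, severity — PK (sensor_id) and explicit NOT NULL columns excluded).
Total: 6 + 4 + 2 + 2 = 14.

14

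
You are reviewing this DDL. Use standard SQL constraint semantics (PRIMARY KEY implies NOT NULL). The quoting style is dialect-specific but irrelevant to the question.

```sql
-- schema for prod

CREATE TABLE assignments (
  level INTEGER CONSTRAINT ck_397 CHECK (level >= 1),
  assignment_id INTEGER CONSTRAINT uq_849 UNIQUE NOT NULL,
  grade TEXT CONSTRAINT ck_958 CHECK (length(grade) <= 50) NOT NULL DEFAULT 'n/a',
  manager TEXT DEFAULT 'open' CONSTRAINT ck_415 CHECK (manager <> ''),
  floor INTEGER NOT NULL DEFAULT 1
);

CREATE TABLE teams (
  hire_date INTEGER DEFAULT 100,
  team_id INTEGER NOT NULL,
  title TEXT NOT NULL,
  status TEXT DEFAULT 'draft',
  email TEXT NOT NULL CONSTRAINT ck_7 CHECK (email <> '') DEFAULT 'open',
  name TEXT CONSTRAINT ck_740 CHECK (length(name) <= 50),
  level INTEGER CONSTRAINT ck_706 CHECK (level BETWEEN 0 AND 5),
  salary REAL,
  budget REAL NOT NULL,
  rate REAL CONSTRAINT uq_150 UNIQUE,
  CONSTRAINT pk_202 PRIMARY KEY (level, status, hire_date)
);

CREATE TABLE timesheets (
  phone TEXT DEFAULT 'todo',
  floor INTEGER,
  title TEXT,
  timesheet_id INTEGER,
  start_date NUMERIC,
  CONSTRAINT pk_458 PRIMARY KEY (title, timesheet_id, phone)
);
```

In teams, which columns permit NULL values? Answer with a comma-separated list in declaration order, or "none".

- hire_date: part of the PRIMARY KEY, which implies NOT NULL → not nullable.
- team_id: declared NOT NULL → not nullable.
- title: declared NOT NULL → not nullable.
- status: part of the PRIMARY KEY, which implies NOT NULL → not nullable.
- email: declared NOT NULL → not nullable.
- name: CHECK does not forbid NULL (a CHECK constraint passes when its expression is NULL) → nullable.
- level: part of the PRIMARY KEY, which implies NOT NULL → not nullable.
- salary: no NOT NULL constraint applies → nullable.
- budget: declared NOT NULL → not nullable.
- rate: UNIQUE does not imply NOT NULL → nullable.

name, salary, rate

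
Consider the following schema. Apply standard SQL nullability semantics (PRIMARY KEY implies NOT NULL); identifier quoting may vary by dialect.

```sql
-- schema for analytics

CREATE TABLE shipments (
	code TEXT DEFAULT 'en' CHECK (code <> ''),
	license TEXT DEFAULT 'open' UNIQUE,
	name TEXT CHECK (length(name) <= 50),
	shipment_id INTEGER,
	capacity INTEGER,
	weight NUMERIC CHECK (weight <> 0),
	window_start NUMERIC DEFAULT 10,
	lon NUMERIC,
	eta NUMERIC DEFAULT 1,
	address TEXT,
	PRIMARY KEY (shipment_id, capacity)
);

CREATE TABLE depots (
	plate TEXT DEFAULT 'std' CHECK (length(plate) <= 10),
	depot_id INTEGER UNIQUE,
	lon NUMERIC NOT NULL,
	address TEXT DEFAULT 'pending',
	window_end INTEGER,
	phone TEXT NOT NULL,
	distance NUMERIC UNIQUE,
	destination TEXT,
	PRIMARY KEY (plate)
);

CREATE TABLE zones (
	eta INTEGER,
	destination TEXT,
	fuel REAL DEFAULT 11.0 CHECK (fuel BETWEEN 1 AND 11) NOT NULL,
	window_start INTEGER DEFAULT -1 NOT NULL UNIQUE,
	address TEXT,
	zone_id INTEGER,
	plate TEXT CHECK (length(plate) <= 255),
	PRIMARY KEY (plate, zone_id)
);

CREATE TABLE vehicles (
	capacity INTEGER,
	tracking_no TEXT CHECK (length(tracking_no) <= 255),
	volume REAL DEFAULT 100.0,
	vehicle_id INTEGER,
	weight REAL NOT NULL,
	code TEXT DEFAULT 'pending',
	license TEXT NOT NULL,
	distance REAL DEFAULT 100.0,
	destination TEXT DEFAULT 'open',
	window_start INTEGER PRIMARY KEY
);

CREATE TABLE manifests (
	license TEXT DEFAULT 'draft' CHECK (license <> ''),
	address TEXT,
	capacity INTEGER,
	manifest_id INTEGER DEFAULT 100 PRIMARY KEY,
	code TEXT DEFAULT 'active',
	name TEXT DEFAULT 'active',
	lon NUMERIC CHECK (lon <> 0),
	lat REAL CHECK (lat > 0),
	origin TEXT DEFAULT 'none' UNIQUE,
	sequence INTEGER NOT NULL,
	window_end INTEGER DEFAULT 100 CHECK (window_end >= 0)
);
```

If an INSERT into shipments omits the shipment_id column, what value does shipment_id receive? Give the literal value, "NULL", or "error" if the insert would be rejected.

shipment_id has no DEFAULT clause.
Omitting it would insert NULL, but it is part of the PRIMARY KEY, so the INSERT fails.

error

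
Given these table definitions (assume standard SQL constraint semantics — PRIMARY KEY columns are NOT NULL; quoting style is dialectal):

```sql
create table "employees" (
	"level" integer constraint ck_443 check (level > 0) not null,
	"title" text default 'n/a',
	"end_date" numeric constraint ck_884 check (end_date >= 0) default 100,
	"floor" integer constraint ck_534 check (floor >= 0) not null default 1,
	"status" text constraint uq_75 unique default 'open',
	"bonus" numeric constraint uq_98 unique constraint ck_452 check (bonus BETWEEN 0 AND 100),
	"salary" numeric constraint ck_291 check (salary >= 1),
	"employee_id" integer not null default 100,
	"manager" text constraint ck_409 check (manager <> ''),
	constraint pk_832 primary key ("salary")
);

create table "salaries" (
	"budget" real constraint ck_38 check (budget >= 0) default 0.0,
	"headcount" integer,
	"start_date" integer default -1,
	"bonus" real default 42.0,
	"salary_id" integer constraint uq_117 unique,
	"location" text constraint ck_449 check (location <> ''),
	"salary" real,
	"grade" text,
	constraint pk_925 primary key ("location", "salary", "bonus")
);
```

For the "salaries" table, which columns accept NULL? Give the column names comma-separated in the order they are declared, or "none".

budget, headcount, start_date, salary_id, grade

- budget: CHECK does not forbid NULL (a CHECK constraint passes when its expression is NULL) → nullable.
- headcount: no NOT NULL constraint applies → nullable.
- start_date: DEFAULT only fills an omitted column; an explicit NULL is still allowed → nullable.
- bonus: part of the PRIMARY KEY, which implies NOT NULL → not nullable.
- salary_id: UNIQUE does not imply NOT NULL → nullable.
- location: part of the PRIMARY KEY, which implies NOT NULL → not nullable.
- salary: part of the PRIMARY KEY, which implies NOT NULL → not nullable.
- grade: no NOT NULL constraint applies → nullable.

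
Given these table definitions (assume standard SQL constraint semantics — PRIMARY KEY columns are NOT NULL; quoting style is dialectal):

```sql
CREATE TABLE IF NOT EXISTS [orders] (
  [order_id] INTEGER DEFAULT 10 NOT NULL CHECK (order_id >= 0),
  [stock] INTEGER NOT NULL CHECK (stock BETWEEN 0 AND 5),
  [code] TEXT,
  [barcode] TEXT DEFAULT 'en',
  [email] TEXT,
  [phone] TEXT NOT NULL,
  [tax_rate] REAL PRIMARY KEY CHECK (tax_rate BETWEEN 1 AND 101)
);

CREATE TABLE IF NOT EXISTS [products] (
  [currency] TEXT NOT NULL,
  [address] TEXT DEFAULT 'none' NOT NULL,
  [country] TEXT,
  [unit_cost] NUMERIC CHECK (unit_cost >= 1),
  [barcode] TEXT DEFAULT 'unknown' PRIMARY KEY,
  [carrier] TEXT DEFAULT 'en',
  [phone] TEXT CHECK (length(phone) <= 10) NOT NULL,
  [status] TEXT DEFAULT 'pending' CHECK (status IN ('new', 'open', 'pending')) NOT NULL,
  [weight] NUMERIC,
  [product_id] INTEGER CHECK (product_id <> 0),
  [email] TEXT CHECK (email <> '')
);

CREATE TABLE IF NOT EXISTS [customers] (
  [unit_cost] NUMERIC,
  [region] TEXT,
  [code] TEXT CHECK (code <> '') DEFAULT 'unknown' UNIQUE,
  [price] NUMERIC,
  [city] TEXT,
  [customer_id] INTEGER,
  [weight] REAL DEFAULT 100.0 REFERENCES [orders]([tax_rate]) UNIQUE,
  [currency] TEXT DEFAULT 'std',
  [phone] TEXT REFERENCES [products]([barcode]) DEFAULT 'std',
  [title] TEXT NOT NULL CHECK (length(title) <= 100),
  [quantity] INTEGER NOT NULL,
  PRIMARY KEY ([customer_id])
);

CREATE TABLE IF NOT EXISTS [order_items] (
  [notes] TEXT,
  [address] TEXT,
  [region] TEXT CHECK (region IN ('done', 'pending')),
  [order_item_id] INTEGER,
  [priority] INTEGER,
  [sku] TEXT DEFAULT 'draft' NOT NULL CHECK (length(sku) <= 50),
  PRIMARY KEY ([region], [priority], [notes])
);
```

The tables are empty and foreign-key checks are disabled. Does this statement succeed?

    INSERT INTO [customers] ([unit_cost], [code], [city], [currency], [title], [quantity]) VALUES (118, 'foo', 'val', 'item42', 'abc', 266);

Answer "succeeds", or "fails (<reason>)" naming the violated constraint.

fails (NOT NULL on customer_id)

customer_id is omitted from the column list and has no DEFAULT, so it would receive NULL.
But customer_id is part of the PRIMARY KEY (implied NOT NULL).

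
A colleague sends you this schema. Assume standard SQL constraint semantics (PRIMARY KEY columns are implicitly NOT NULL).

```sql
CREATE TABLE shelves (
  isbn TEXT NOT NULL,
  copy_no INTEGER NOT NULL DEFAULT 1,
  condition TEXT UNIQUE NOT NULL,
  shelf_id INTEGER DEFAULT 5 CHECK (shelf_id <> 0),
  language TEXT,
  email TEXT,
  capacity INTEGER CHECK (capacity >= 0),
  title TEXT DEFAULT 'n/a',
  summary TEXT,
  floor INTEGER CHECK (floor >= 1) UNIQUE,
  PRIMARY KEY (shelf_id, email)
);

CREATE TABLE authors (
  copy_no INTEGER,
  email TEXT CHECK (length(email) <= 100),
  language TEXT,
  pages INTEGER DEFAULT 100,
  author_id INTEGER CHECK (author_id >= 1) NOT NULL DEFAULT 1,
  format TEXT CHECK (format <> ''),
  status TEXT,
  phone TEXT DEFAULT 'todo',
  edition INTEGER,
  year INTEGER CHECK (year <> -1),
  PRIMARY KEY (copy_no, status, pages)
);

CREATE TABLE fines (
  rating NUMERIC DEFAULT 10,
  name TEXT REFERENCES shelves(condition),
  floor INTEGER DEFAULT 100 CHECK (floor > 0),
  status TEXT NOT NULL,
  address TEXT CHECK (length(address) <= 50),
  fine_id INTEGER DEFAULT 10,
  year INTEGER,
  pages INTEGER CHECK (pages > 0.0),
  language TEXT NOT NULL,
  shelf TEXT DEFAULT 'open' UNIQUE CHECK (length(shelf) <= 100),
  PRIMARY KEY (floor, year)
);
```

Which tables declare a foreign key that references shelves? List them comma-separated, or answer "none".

fines

- fines.name references shelves(condition).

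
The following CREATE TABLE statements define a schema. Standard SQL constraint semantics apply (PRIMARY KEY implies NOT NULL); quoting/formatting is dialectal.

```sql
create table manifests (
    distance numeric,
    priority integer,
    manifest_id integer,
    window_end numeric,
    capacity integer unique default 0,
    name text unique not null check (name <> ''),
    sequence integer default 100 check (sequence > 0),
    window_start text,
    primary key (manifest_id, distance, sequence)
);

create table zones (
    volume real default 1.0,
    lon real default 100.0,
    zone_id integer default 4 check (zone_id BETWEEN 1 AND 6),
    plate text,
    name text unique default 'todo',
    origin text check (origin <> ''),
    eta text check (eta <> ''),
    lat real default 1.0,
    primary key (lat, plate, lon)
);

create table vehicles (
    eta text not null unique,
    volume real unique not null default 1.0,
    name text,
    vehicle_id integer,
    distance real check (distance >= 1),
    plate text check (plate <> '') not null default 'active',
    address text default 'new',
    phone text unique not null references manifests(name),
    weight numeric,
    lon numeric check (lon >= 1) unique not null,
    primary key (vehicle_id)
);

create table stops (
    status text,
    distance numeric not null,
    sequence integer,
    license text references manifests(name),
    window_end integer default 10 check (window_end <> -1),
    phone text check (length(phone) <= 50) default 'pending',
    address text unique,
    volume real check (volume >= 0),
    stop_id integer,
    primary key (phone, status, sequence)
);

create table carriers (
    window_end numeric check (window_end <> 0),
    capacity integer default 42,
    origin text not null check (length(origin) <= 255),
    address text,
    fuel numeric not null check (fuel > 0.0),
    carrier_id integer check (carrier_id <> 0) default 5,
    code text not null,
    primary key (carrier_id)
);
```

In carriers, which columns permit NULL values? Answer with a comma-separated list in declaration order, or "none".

window_end, capacity, address

- window_end: CHECK does not forbid NULL (a CHECK constraint passes when its expression is NULL) → nullable.
- capacity: DEFAULT only fills an omitted column; an explicit NULL is still allowed → nullable.
- origin: declared NOT NULL → not nullable.
- address: no NOT NULL constraint applies → nullable.
- fuel: declared NOT NULL → not nullable.
- carrier_id: part of the PRIMARY KEY, which implies NOT NULL → not nullable.
- code: declared NOT NULL → not nullable.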